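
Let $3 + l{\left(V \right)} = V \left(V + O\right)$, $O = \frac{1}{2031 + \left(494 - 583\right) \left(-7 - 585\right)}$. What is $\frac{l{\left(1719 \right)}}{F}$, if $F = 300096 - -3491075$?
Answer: $\frac{161692348521}{207449085949} \approx 0.77943$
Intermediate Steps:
$F = 3791171$ ($F = 300096 + 3491075 = 3791171$)
$O = \frac{1}{54719}$ ($O = \frac{1}{2031 - -52688} = \frac{1}{2031 + 52688} = \frac{1}{54719} \approx 1.8275 \cdot 10^{-5}$)
$l{\left(V \right)} = -3 + V \left(\frac{1}{54719} + V\right)$ ($l{\left(V \right)} = -3 + V \left(V + \frac{1}{54719}\right) = -3 + V \left(\frac{1}{54719} + V\right)$)
$\frac{l{\left(1719 \right)}}{F} = \frac{-3 + 1719^{2} + \frac{1}{54719} \cdot 1719}{3791171} = \left(-3 + 2954961 + \frac{1719}{54719}\right) \frac{1}{3791171} = \frac{161692348521}{54719} \cdot \frac{1}{3791171} = \frac{161692348521}{207449085949}$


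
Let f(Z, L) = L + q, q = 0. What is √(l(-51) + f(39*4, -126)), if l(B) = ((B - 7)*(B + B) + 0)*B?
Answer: 3*I*√33538 ≈ 549.4*I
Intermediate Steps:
l(B) = 2*B²*(-7 + B) (l(B) = ((-7 + B)*(2*B) + 0)*B = (2*B*(-7 + B) + 0)*B = (2*B*(-7 + B))*B = 2*B²*(-7 + B))
f(Z, L) = L (f(Z, L) = L + 0 = L)
√(l(-51) + f(39*4, -126)) = √(2*(-51)²*(-7 - 51) - 126) = √(2*2601*(-58) - 126) = √(-301716 - 126) = √(-301842) = 3*I*√33538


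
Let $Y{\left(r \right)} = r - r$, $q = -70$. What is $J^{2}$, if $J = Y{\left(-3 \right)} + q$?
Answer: $4900$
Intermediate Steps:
$Y{\left(r \right)} = 0$
$J = -70$ ($J = 0 - 70 = -70$)
$J^{2} = \left(-70\right)^{2} = 4900$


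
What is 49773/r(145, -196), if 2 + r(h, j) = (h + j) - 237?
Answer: -49773/290 ≈ -171.63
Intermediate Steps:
r(h, j) = -239 + h + j (r(h, j) = -2 + ((h + j) - 237) = -2 + (-237 + h + j) = -239 + h + j)
49773/r(145, -196) = 49773/(-239 + 145 - 196) = 49773/(-290) = 49773*(-1/290) = -49773/290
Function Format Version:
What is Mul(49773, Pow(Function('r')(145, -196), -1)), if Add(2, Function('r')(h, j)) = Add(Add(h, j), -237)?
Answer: Rational(-49773, 290) ≈ -171.63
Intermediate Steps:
Function('r')(h, j) = Add(-239, h, j) (Function('r')(h, j) = Add(-2, Add(Add(h, j), -237)) = Add(-2, Add(-237, h, j)) = Add(-239, h, j))
Mul(49773, Pow(Function('r')(145, -196), -1)) = Mul(49773, Pow(Add(-239, 145, -196), -1)) = Mul(49773, Pow(-290, -1)) = Mul(49773, Rational(-1, 290)) = Rational(-49773, 290)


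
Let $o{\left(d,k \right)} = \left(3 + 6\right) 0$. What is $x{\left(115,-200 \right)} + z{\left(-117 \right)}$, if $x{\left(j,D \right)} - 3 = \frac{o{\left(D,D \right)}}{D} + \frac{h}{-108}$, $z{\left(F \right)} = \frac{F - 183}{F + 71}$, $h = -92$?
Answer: $\frac{6442}{621} \approx 10.374$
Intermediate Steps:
$o{\left(d,k \right)} = 0$ ($o{\left(d,k \right)} = 9 \cdot 0 = 0$)
$z{\left(F \right)} = \frac{-183 + F}{71 + F}$
$x{\left(j,D \right)} = \frac{104}{27}$ ($x{\left(j,D \right)} = 3 + \left(\frac{0}{D} - \frac{92}{-108}\right) = 3 + \left(0 - - \frac{23}{27}\right) = 3 + \left(0 + \frac{23}{27}\right) = 3 + \frac{23}{27} = \frac{104}{27}$)
$x{\left(115,-200 \right)} + z{\left(-117 \right)} = \frac{104}{27} + \frac{-183 - 117}{71 - 117} = \frac{104}{27} + \frac{1}{-46} \left(-300\right) = \frac{104}{27} - - \frac{150}{23} = \frac{104}{27} + \frac{150}{23} = \frac{6442}{621}$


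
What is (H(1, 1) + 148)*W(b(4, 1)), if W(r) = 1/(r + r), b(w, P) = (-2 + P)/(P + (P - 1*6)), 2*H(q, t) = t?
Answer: 297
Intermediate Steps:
H(q, t) = t/2
b(w, P) = (-2 + P)/(-6 + 2*P) (b(w, P) = (-2 + P)/(P + (P - 6)) = (-2 + P)/(P + (-6 + P)) = (-2 + P)/(-6 + 2*P))
W(r) = 1/(2*r)
(H(1, 1) + 148)*W(b(4, 1)) = ((1/2)*1 + 148)*(1/(2*(((-2 + 1)/(2*(-3 + 1)))))) = (1/2 + 148)*(1/(2*(((1/2)*(-1)/(-2))))) = 297*(1/(2*(((1/2)*(-1/2)*(-1)))))/2 = 297*(1/(2*(1/4)))/2 = 297*((1/2)*4)/2 = (297/2)*2 = 297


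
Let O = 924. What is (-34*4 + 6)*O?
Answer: -120120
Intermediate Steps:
(-34*4 + 6)*O = (-34*4 + 6)*924 = (-136 + 6)*924 = -130*924 = -120120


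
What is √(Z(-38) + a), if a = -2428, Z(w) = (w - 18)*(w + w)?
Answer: 2*√457 ≈ 42.755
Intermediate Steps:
Z(w) = 2*w*(-18 + w) (Z(w) = (-18 + w)*(2*w) = 2*w*(-18 + w))
√(Z(-38) + a) = √(2*(-38)*(-18 - 38) - 2428) = √(2*(-38)*(-56) - 2428) = √(4256 - 2428) = √1828 = 2*√457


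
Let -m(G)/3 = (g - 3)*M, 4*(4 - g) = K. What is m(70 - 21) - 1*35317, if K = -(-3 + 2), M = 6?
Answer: -70661/2 ≈ -35331.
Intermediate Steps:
K = 1 (K = -1*(-1) = 1)
g = 15/4 (g = 4 - 1/4*1 = 4 - 1/4 = 15/4 ≈ 3.7500)
m(G) = -27/2 (m(G) = -3*(15/4 - 3)*6 = -9*6/4 = -3*9/2 = -27/2)
m(70 - 21) - 1*35317 = -27/2 - 1*35317 = -27/2 - 35317 = -70661/2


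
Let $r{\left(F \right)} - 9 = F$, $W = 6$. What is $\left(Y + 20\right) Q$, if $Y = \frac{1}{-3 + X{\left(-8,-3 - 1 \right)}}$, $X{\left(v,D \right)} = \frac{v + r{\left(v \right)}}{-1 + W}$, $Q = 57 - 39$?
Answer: $\frac{3915}{11} \approx 355.91$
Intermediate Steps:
$r{\left(F \right)} = 9 + F$
$Q = 18$ ($Q = 57 - 39 = 18$)
$X{\left(v,D \right)} = \frac{9}{5} + \frac{2 v}{5}$ ($X{\left(v,D \right)} = \frac{v + \left(9 + v\right)}{-1 + 6} = \frac{9 + 2 v}{5} = \left(9 + 2 v\right) \frac{1}{5} = \frac{9}{5} + \frac{2 v}{5}$)
$Y = - \frac{5}{22}$ ($Y = \frac{1}{-3 + \left(\frac{9}{5} + \frac{2}{5} \left(-8\right)\right)} = \frac{1}{-3 + \left(\frac{9}{5} - \frac{16}{5}\right)} = \frac{1}{-3 - \frac{7}{5}} = \frac{1}{- \frac{22}{5}} = - \frac{5}{22} \approx -0.22727$)
$\left(Y + 20\right) Q = \left(- \frac{5}{22} + 20\right) 18 = \frac{435}{22} \cdot 18 = \frac{3915}{11}$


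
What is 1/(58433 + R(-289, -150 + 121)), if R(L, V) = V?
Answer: 1/58404 ≈ 1.7122e-5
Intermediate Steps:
1/(58433 + R(-289, -150 + 121)) = 1/(58433 + (-150 + 121)) = 1/(58433 - 29) = 1/58404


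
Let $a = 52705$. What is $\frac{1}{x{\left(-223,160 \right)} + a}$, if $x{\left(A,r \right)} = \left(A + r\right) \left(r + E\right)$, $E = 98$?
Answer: $\frac{1}{36451} \approx 2.7434 \cdot 10^{-5}$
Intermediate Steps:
$x{\left(A,r \right)} = \left(98 + r\right) \left(A + r\right)$ ($x{\left(A,r \right)} = \left(A + r\right) \left(r + 98\right) = \left(A + r\right) \left(98 + r\right) = \left(98 + r\right) \left(A + r\right)$)
$\frac{1}{x{\left(-223,160 \right)} + a} = \frac{1}{\left(160^{2} + 98 \left(-223\right) + 98 \cdot 160 - 35680\right) + 52705} = \frac{1}{\left(25600 - 21854 + 15680 - 35680\right) + 52705} = \frac{1}{-16254 + 52705} = \frac{1}{36451}$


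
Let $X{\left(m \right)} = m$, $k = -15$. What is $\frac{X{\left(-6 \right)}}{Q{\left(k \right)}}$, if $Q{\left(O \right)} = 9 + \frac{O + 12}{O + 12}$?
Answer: $- \frac{3}{5} \approx -0.6$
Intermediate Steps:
$Q{\left(O \right)} = 10$ ($Q{\left(O \right)} = 9 + \frac{12 + O}{12 + O} = 9 + 1 = 10$)
$\frac{X{\left(-6 \right)}}{Q{\left(k \right)}} = - \frac{6}{10} = \left(-6\right) \frac{1}{10} = - \frac{3}{5}$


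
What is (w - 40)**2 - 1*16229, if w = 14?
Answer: -15553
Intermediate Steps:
(w - 40)**2 - 1*16229 = (14 - 40)**2 - 1*16229 = (-26)**2 - 16229 = 676 - 16229 = -15553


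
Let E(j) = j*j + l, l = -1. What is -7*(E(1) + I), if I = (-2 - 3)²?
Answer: -175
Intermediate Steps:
E(j) = -1 + j² (E(j) = j*j - 1 = j² - 1 = -1 + j²)
I = 25 (I = (-5)² = 25)
-7*(E(1) + I) = -7*((-1 + 1²) + 25) = -7*((-1 + 1) + 25) = -7*(0 + 25) = -7*25 = -175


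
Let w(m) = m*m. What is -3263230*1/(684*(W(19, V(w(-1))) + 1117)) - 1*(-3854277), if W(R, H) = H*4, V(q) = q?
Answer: 1477658793199/383382 ≈ 3.8543e+6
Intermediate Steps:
w(m) = m²
W(R, H) = 4*H
-3263230*1/(684*(W(19, V(w(-1))) + 1117)) - 1*(-3854277) = -3263230*1/(684*(4*(-1)² + 1117)) - 1*(-3854277) = -3263230*1/(684*(4*1 + 1117)) + 3854277 = -3263230*1/(684*(4 + 1117)) + 3854277 = -3263230/(1121*684) + 3854277 = -3263230/766764 + 3854277 = -3263230*1/766764 + 3854277 = -1631615/383382 + 3854277 = 1477658793199/383382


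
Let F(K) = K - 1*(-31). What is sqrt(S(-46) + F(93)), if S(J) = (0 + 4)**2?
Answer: 2*sqrt(35) ≈ 11.832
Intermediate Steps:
F(K) = 31 + K (F(K) = K + 31 = 31 + K)
S(J) = 16 (S(J) = 4**2 = 16)
sqrt(S(-46) + F(93)) = sqrt(16 + (31 + 93)) = sqrt(16 + 124) = sqrt(140) = 2*sqrt(35)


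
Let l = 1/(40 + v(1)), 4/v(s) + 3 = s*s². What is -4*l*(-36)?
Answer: 72/19 ≈ 3.7895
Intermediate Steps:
v(s) = 4/(-3 + s³) (v(s) = 4/(-3 + s*s²) = 4/(-3 + s³))
l = 1/38 (l = 1/(40 + 4/(-3 + 1³)) = 1/(40 + 4/(-3 + 1)) = 1/(40 + 4/(-2)) = 1/(40 + 4*(-½)) = 1/(40 - 2) = 1/38 ≈ 0.026316)
-4*l*(-36) = -4*1/38*(-36) = -2/19*(-36) = 72/19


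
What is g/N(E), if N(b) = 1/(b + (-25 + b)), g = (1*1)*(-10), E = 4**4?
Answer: -4870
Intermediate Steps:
E = 256
g = -10 (g = 1*(-10) = -10)
N(b) = 1/(-25 + 2*b)
g/N(E) = -10/(1/(-25 + 2*256)) = -10/(1/(-25 + 512)) = -10/(1/487) = -10/1/487 = -10*487 = -4870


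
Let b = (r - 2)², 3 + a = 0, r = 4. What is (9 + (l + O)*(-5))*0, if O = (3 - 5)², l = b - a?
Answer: 0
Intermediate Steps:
a = -3 (a = -3 + 0 = -3)
b = 4 (b = (4 - 2)² = 2² = 4)
l = 7 (l = 4 - 1*(-3) = 4 + 3 = 7)
O = 4 (O = (-2)² = 4)
(9 + (l + O)*(-5))*0 = (9 + (7 + 4)*(-5))*0 = (9 + 11*(-5))*0 = (9 - 55)*0 = -46*0 = 0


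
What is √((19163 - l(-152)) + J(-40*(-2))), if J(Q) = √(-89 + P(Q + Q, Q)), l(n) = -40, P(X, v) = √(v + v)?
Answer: √(19203 + I*√(89 - 4*√10)) ≈ 138.57 + 0.0315*I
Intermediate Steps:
P(X, v) = √2*√v (P(X, v) = √(2*v) = √2*√v)
J(Q) = √(-89 + √2*√Q)
√((19163 - l(-152)) + J(-40*(-2))) = √((19163 - 1*(-40)) + √(-89 + √2*√(-40*(-2)))) = √((19163 + 40) + √(-89 + √2*√80)) = √(19203 + √(-89 + √2*(4*√5))) = √(19203 + √(-89 + 4*√10))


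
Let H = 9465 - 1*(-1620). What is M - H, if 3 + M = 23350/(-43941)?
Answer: -487241158/43941 ≈ -11089.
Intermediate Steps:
M = -155173/43941 (M = -3 + 23350/(-43941) = -3 + 23350*(-1/43941) = -3 - 23350/43941 = -155173/43941 ≈ -3.5314)
H = 11085 (H = 9465 + 1620 = 11085)
M - H = -155173/43941 - 1*11085 = -155173/43941 - 11085 = -487241158/43941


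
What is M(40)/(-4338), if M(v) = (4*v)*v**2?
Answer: -128000/2169 ≈ -59.013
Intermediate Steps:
M(v) = 4*v**3
M(40)/(-4338) = (4*40**3)/(-4338) = (4*64000)*(-1/4338) = 256000*(-1/4338) = -128000/2169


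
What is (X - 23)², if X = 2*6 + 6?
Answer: 25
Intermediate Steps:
X = 18 (X = 12 + 6 = 18)
(X - 23)² = (18 - 23)² = (-5)² = 25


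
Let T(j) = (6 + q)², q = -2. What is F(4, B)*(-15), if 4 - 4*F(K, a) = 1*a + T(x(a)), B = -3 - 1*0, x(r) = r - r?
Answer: 135/4 ≈ 33.750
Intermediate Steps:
x(r) = 0
T(j) = 16 (T(j) = (6 - 2)² = 4² = 16)
B = -3 (B = -3 + 0 = -3)
F(K, a) = -3 - a/4 (F(K, a) = 1 - (1*a + 16)/4 = 1 - (a + 16)/4 = 1 - (16 + a)/4 = 1 + (-4 - a/4) = -3 - a/4)
F(4, B)*(-15) = (-3 - ¼*(-3))*(-15) = (-3 + ¾)*(-15) = -9/4*(-15) = 135/4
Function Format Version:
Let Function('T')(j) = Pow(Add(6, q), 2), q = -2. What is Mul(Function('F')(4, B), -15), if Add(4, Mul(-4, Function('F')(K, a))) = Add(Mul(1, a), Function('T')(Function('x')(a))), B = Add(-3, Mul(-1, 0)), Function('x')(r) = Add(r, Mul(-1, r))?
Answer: Rational(135, 4) ≈ 33.750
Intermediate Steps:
Function('x')(r) = 0
Function('T')(j) = 16 (Function('T')(j) = Pow(Add(6, -2), 2) = Pow(4, 2) = 16)
B = -3 (B = Add(-3, 0) = -3)
Function('F')(K, a) = Add(-3, Mul(Rational(-1, 4), a)) (Function('F')(K, a) = Add(1, Mul(Rational(-1, 4), Add(Mul(1, a), 16))) = Add(1, Mul(Rational(-1, 4), Add(a, 16))) = Add(1, Mul(Rational(-1, 4), Add(16, a))) = Add(1, Add(-4, Mul(Rational(-1, 4), a))) = Add(-3, Mul(Rational(-1, 4), a)))
Mul(Function('F')(4, B), -15) = Mul(Add(-3, Mul(Rational(-1, 4), -3)), -15) = Mul(Add(-3, Rational(3, 4)), -15) = Mul(Rational(-9, 4), -15) = Rational(135, 4)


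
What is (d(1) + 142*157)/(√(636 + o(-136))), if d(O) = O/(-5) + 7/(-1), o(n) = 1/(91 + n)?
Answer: 334302*√143095/143095 ≈ 883.74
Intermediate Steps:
d(O) = -7 - O/5 (d(O) = O*(-⅕) + 7*(-1) = -O/5 - 7 = -7 - O/5)
(d(1) + 142*157)/(√(636 + o(-136))) = ((-7 - ⅕*1) + 142*157)/(√(636 + 1/(91 - 136))) = ((-7 - ⅕) + 22294)/(√(636 + 1/(-45))) = (-36/5 + 22294)/(√(636 - 1/45)) = 111434/(5*(√(28619/45))) = 111434/(5*((√143095/15))) = 111434*(3*√143095/28619)/5 = 334302*√143095/143095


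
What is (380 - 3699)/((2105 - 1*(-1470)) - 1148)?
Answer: -3319/2427 ≈ -1.3675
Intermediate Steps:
(380 - 3699)/((2105 - 1*(-1470)) - 1148) = -3319/((2105 + 1470) - 1148) = -3319/(3575 - 1148) = -3319/2427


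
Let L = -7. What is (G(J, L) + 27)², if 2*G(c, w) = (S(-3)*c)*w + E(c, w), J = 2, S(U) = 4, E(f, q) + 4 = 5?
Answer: ¼ ≈ 0.25000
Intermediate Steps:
E(f, q) = 1 (E(f, q) = -4 + 5 = 1)
G(c, w) = ½ + 2*c*w (G(c, w) = ((4*c)*w + 1)/2 = (4*c*w + 1)/2 = (1 + 4*c*w)/2 = ½ + 2*c*w)
(G(J, L) + 27)² = ((½ + 2*2*(-7)) + 27)² = ((½ - 28) + 27)² = (-55/2 + 27)² = (-½)² = ¼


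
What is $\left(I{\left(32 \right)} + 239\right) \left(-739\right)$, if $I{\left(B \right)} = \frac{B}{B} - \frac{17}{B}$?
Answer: $- \frac{5662957}{32} \approx -1.7697 \cdot 10^{5}$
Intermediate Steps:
$I{\left(B \right)} = 1 - \frac{17}{B}$
$\left(I{\left(32 \right)} + 239\right) \left(-739\right) = \left(\frac{-17 + 32}{32} + 239\right) \left(-739\right) = \left(\frac{1}{32} \cdot 15 + 239\right) \left(-739\right) = \left(\frac{15}{32} + 239\right) \left(-739\right) = \frac{7663}{32} \left(-739\right) = - \frac{5662957}{32}$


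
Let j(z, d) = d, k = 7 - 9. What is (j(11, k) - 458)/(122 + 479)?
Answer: -460/601 ≈ -0.76539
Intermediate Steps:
k = -2
(j(11, k) - 458)/(122 + 479) = (-2 - 458)/(122 + 479) = -460/601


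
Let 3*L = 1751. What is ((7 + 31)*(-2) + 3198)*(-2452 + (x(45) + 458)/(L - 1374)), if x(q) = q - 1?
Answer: -18155048156/2371 ≈ -7.6571e+6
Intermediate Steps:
x(q) = -1 + q
L = 1751/3 (L = (⅓)*1751 = 1751/3 ≈ 583.67)
((7 + 31)*(-2) + 3198)*(-2452 + (x(45) + 458)/(L - 1374)) = ((7 + 31)*(-2) + 3198)*(-2452 + ((-1 + 45) + 458)/(1751/3 - 1374)) = (38*(-2) + 3198)*(-2452 + (44 + 458)/(-2371/3)) = (-76 + 3198)*(-2452 + 502*(-3/2371)) = 3122*(-2452 - 1506/2371) = 3122*(-5815198/2371) = -18155048156/2371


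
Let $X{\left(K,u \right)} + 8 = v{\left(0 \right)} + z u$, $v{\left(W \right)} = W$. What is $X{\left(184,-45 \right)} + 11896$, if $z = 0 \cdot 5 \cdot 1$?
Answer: $11888$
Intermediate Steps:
$z = 0$ ($z = 0 \cdot 1 = 0$)
$X{\left(K,u \right)} = -8$ ($X{\left(K,u \right)} = -8 + \left(0 + 0 u\right) = -8 + \left(0 + 0\right) = -8 + 0 = -8$)
$X{\left(184,-45 \right)} + 11896 = -8 + 11896 = 11888$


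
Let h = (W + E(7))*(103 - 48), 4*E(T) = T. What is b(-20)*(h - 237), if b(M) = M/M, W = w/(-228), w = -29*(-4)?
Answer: -38471/228 ≈ -168.73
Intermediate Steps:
w = 116
E(T) = T/4
W = -29/57 (W = 116/(-228) = 116*(-1/228) = -29/57 ≈ -0.50877)
b(M) = 1
h = 15565/228 (h = (-29/57 + (¼)*7)*(103 - 48) = (-29/57 + 7/4)*55 = (283/228)*55 = 15565/228 ≈ 68.268)
b(-20)*(h - 237) = 1*(15565/228 - 237) = 1*(-38471/228) = -38471/228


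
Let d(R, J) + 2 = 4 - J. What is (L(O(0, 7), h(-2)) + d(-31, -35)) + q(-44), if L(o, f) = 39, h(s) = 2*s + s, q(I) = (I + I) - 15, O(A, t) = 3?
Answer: -27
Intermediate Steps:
d(R, J) = 2 - J (d(R, J) = -2 + (4 - J) = 2 - J)
q(I) = -15 + 2*I (q(I) = 2*I - 15 = -15 + 2*I)
h(s) = 3*s
(L(O(0, 7), h(-2)) + d(-31, -35)) + q(-44) = (39 + (2 - 1*(-35))) + (-15 + 2*(-44)) = (39 + (2 + 35)) + (-15 - 88) = (39 + 37) - 103 = 76 - 103 = -27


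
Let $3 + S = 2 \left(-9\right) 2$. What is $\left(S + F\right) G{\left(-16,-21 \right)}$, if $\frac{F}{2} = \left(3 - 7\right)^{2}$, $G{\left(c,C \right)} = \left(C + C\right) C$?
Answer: $-6174$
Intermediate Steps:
$G{\left(c,C \right)} = 2 C^{2}$ ($G{\left(c,C \right)} = 2 C C = 2 C^{2}$)
$S = -39$ ($S = -3 + 2 \left(-9\right) 2 = -3 - 36 = -39$)
$F = 32$ ($F = 2 \left(3 - 7\right)^{2} = 2 \left(-4\right)^{2} = 2 \cdot 16 = 32$)
$\left(S + F\right) G{\left(-16,-21 \right)} = \left(-39 + 32\right) 2 \left(-21\right)^{2} = - 7 \cdot 2 \cdot 441 = \left(-7\right) 882 = -6174$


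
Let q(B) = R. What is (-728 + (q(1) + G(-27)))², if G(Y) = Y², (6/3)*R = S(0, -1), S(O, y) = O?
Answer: 1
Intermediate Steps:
R = 0 (R = (½)*0 = 0)
q(B) = 0
(-728 + (q(1) + G(-27)))² = (-728 + (0 + (-27)²))² = (-728 + (0 + 729))² = (-728 + 729)² = 1² = 1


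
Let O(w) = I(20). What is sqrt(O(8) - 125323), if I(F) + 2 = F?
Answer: I*sqrt(125305) ≈ 353.98*I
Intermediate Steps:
I(F) = -2 + F
O(w) = 18 (O(w) = -2 + 20 = 18)
sqrt(O(8) - 125323) = sqrt(18 - 125323) = sqrt(-125305) = I*sqrt(125305)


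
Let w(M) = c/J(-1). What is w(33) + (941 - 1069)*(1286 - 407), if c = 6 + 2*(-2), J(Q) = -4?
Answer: -225025/2 ≈ -1.1251e+5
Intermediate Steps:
c = 2 (c = 6 - 4 = 2)
w(M) = -1/2 (w(M) = 2/(-4) = 2*(-1/4) = -1/2)
w(33) + (941 - 1069)*(1286 - 407) = -1/2 + (941 - 1069)*(1286 - 407) = -1/2 - 128*879 = -1/2 - 112512 = -225025/2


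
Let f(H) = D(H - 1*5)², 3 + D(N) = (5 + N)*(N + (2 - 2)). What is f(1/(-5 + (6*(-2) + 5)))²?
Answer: 18945044881/429981696 ≈ 44.060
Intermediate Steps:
D(N) = -3 + N*(5 + N) (D(N) = -3 + (5 + N)*(N + (2 - 2)) = -3 + (5 + N)*(N + 0) = -3 + (5 + N)*N = -3 + N*(5 + N))
f(H) = (-28 + (-5 + H)² + 5*H)² (f(H) = (-3 + (H - 1*5)² + 5*(H - 1*5))² = (-3 + (H - 5)² + 5*(H - 5))² = (-3 + (-5 + H)² + 5*(-5 + H))² = (-3 + (-5 + H)² + (-25 + 5*H))² = (-28 + (-5 + H)² + 5*H)²)
f(1/(-5 + (6*(-2) + 5)))² = ((-28 + (-5 + 1/(-5 + (6*(-2) + 5)))² + 5/(-5 + (6*(-2) + 5)))²)² = ((-28 + (-5 + 1/(-5 + (-12 + 5)))² + 5/(-5 + (-12 + 5)))²)² = ((-28 + (-5 + 1/(-5 - 7))² + 5/(-5 - 7))²)² = ((-28 + (-5 + 1/(-12))² + 5/(-12))²)² = ((-28 + (-5 - 1/12)² + 5*(-1/12))²)² = ((-28 + (-61/12)² - 5/12)²)² = ((-28 + 3721/144 - 5/12)²)² = ((-371/144)²)² = (137641/20736)² = 18945044881/429981696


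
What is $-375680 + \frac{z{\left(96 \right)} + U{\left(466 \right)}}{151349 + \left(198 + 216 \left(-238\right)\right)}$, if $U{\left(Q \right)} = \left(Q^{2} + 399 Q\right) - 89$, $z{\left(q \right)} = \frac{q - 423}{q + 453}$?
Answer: $- \frac{6884426423086}{18325437} \approx -3.7568 \cdot 10^{5}$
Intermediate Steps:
$z{\left(q \right)} = \frac{-423 + q}{453 + q}$
$U{\left(Q \right)} = -89 + Q^{2} + 399 Q$
$-375680 + \frac{z{\left(96 \right)} + U{\left(466 \right)}}{151349 + \left(198 + 216 \left(-238\right)\right)} = -375680 + \frac{\frac{-423 + 96}{453 + 96} + \left(-89 + 466^{2} + 399 \cdot 466\right)}{151349 + \left(198 + 216 \left(-238\right)\right)} = -375680 + \frac{\frac{1}{549} \left(-327\right) + \left(-89 + 217156 + 185934\right)}{151349 + \left(198 - 51408\right)} = -375680 + \frac{\frac{1}{549} \left(-327\right) + 403001}{151349 - 51210} = -375680 + \frac{- \frac{109}{183} + 403001}{100139} = -375680 + \frac{73749074}{183} \cdot \frac{1}{100139} = -375680 + \frac{73749074}{18325437} = - \frac{6884426423086}{18325437}$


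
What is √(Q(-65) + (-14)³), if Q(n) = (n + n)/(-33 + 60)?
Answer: I*√222654/9 ≈ 52.429*I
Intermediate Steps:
Q(n) = 2*n/27 (Q(n) = (2*n)/27 = (2*n)*(1/27) = 2*n/27)
√(Q(-65) + (-14)³) = √((2/27)*(-65) + (-14)³) = √(-130/27 - 2744) = √(-74218/27) = I*√222654/9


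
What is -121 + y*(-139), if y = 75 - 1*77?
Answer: 157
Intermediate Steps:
y = -2 (y = 75 - 77 = -2)
-121 + y*(-139) = -121 - 2*(-139) = -121 + 278 = 157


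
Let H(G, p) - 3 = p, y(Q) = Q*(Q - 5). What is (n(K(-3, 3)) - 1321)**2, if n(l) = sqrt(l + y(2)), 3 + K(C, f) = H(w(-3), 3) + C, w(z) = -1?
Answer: (1321 - I*sqrt(6))**2 ≈ 1.745e+6 - 6472.0*I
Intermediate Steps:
y(Q) = Q*(-5 + Q)
H(G, p) = 3 + p
K(C, f) = 3 + C (K(C, f) = -3 + ((3 + 3) + C) = -3 + (6 + C) = 3 + C)
n(l) = sqrt(-6 + l) (n(l) = sqrt(l + 2*(-5 + 2)) = sqrt(l + 2*(-3)) = sqrt(l - 6) = sqrt(-6 + l))
(n(K(-3, 3)) - 1321)**2 = (sqrt(-6 + (3 - 3)) - 1321)**2 = (sqrt(-6 + 0) - 1321)**2 = (sqrt(-6) - 1321)**2 = (I*sqrt(6) - 1321)**2 = (-1321 + I*sqrt(6))**2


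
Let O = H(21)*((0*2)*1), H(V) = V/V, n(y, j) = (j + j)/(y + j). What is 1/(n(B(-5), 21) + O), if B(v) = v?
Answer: 8/21 ≈ 0.38095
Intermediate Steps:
n(y, j) = 2*j/(j + y) (n(y, j) = (2*j)/(j + y) = 2*j/(j + y))
H(V) = 1
O = 0 (O = 1*((0*2)*1) = 1*(0*1) = 1*0 = 0)
1/(n(B(-5), 21) + O) = 1/(2*21/(21 - 5) + 0) = 1/(2*21/16 + 0) = 1/(2*21*(1/16) + 0) = 1/(21/8 + 0) = 1/(21/8) = 8/21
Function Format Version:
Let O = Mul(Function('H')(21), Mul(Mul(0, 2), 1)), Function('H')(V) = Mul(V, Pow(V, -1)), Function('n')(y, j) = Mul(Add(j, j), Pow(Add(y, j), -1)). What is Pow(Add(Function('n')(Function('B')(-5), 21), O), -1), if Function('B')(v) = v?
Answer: Rational(8, 21) ≈ 0.38095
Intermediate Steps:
Function('n')(y, j) = Mul(2, j, Pow(Add(j, y), -1)) (Function('n')(y, j) = Mul(Mul(2, j), Pow(Add(j, y), -1)) = Mul(2, j, Pow(Add(j, y), -1)))
Function('H')(V) = 1
O = 0 (O = Mul(1, Mul(Mul(0, 2), 1)) = Mul(1, Mul(0, 1)) = Mul(1, 0) = 0)
Pow(Add(Function('n')(Function('B')(-5), 21), O), -1) = Pow(Add(Mul(2, 21, Pow(Add(21, -5), -1)), 0), -1) = Pow(Add(Mul(2, 21, Pow(16, -1)), 0), -1) = Pow(Add(Mul(2, 21, Rational(1, 16)), 0), -1) = Pow(Add(Rational(21, 8), 0), -1) = Pow(Rational(21, 8), -1) = Rational(8, 21)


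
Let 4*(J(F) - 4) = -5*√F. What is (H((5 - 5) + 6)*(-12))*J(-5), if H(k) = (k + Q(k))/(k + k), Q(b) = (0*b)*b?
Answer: -24 + 15*I*√5/2 ≈ -24.0 + 16.771*I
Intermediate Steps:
J(F) = 4 - 5*√F/4 (J(F) = 4 + (-5*√F)/4 = 4 - 5*√F/4)
Q(b) = 0 (Q(b) = 0*b = 0)
H(k) = ½ (H(k) = (k + 0)/(k + k) = k/((2*k)) = k*(1/(2*k)) = ½)
(H((5 - 5) + 6)*(-12))*J(-5) = ((½)*(-12))*(4 - 5*I*√5/4) = -6*(4 - 5*I*√5/4) = -24 + 15*I*√5/2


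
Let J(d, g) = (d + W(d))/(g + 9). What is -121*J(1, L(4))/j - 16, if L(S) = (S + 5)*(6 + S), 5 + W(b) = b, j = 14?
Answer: -661/42 ≈ -15.738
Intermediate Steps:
W(b) = -5 + b
L(S) = (5 + S)*(6 + S)
J(d, g) = (-5 + 2*d)/(9 + g) (J(d, g) = (d + (-5 + d))/(g + 9) = (-5 + 2*d)/(9 + g))
-121*J(1, L(4))/j - 16 = -121*(-5 + 2*1)/(9 + (30 + 4² + 11*4))/14 - 16 = -121*(-5 + 2)/(9 + (30 + 16 + 44))/14 - 16 = -121*-3/(9 + 90)/14 - 16 = -121*-3/99/14 - 16 = -121*(1/99)*(-3)/14 - 16 = -(-11)/(3*14) - 16 = -121*(-1/462) - 16 = 11/42 - 16 = -661/42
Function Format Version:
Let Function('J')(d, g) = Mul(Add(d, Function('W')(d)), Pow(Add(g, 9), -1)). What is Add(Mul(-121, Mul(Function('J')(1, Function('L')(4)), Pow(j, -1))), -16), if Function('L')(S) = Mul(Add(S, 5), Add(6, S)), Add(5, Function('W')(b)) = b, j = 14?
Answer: Rational(-661, 42) ≈ -15.738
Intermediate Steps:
Function('W')(b) = Add(-5, b)
Function('L')(S) = Mul(Add(5, S), Add(6, S))
Function('J')(d, g) = Mul(Pow(Add(9, g), -1), Add(-5, Mul(2, d))) (Function('J')(d, g) = Mul(Add(d, Add(-5, d)), Pow(Add(g, 9), -1)) = Mul(Add(-5, Mul(2, d)), Pow(Add(9, g), -1)) = Mul(Pow(Add(9, g), -1), Add(-5, Mul(2, d))))
Add(Mul(-121, Mul(Function('J')(1, Function('L')(4)), Pow(j, -1))), -16) = Add(Mul(-121, Mul(Mul(Pow(Add(9, Add(30, Pow(4, 2), Mul(11, 4))), -1), Add(-5, Mul(2, 1))), Pow(14, -1))), -16) = Add(Mul(-121, Mul(Mul(Pow(Add(9, Add(30, 16, 44)), -1), Add(-5, 2)), Rational(1, 14))), -16) = Add(Mul(-121, Mul(Mul(Pow(Add(9, 90), -1), -3), Rational(1, 14))), -16) = Add(Mul(-121, Mul(Mul(Pow(99, -1), -3), Rational(1, 14))), -16) = Add(Mul(-121, Mul(Mul(Rational(1, 99), -3), Rational(1, 14))), -16) = Add(Mul(-121, Mul(Rational(-1, 33), Rational(1, 14))), -16) = Add(Mul(-121, Rational(-1, 462)), -16) = Add(Rational(11, 42), -16) = Rational(-661, 42)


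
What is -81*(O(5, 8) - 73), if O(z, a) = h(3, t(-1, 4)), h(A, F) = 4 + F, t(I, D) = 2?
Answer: 5427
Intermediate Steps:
O(z, a) = 6 (O(z, a) = 4 + 2 = 6)
-81*(O(5, 8) - 73) = -81*(6 - 73) = -81*(-67) = 5427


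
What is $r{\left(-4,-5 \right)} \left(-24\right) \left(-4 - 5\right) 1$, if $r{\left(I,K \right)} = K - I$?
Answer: $-216$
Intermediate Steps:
$r{\left(-4,-5 \right)} \left(-24\right) \left(-4 - 5\right) 1 = \left(-5 - -4\right) \left(-24\right) \left(-4 - 5\right) 1 = \left(-5 + 4\right) \left(-24\right) \left(\left(-9\right) 1\right) = \left(-1\right) \left(-24\right) \left(-9\right) = 24 \left(-9\right) = -216$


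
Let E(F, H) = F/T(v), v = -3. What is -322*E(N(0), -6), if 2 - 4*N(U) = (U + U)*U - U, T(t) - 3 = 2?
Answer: -161/5 ≈ -32.200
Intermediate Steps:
T(t) = 5 (T(t) = 3 + 2 = 5)
N(U) = 1/2 - U**2/2 + U/4 (N(U) = 1/2 - ((U + U)*U - U)/4 = 1/2 - ((2*U)*U - U)/4 = 1/2 - (2*U**2 - U)/4 = 1/2 - (-U + 2*U**2)/4 = 1/2 + (-U**2/2 + U/4) = 1/2 - U**2/2 + U/4)
E(F, H) = F/5
-322*E(N(0), -6) = -322*(1/2 - 1/2*0**2 + (1/4)*0)/5 = -322*(1/2 - 1/2*0 + 0)/5 = -322*(1/2 + 0 + 0)/5 = -322/(5*2) = -322*1/10 = -161/5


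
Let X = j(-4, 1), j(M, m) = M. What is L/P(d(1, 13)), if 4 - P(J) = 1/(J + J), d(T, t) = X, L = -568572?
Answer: -1516192/11 ≈ -1.3784e+5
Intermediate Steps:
X = -4
d(T, t) = -4
P(J) = 4 - 1/(2*J) (P(J) = 4 - 1/(J + J) = 4 - 1/(2*J))
L/P(d(1, 13)) = -568572/(4 - ½/(-4)) = -568572/(4 - ½*(-¼)) = -568572/(4 + ⅛) = -568572/33/8 = -568572*8/33 = -1516192/11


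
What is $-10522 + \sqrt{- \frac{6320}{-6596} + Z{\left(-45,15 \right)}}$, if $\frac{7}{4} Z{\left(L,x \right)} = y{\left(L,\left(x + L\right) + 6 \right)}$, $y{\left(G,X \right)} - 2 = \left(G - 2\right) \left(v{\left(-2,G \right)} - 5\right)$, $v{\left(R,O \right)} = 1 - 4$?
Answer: $-10522 + \frac{2 \sqrt{147488209}}{1649} \approx -10507.0$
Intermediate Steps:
$v{\left(R,O \right)} = -3$ ($v{\left(R,O \right)} = 1 - 4 = -3$)
$y{\left(G,X \right)} = 18 - 8 G$ ($y{\left(G,X \right)} = 2 + \left(G - 2\right) \left(-3 - 5\right) = 2 + \left(-2 + G\right) \left(-8\right) = 2 - \left(-16 + 8 G\right) = 18 - 8 G$)
$Z{\left(L,x \right)} = \frac{72}{7} - \frac{32 L}{7}$ ($Z{\left(L,x \right)} = \frac{4 \left(18 - 8 L\right)}{7} = \frac{72}{7} - \frac{32 L}{7}$)
$-10522 + \sqrt{- \frac{6320}{-6596} + Z{\left(-45,15 \right)}} = -10522 + \sqrt{- \frac{6320}{-6596} + \left(\frac{72}{7} - - \frac{1440}{7}\right)} = -10522 + \sqrt{\left(-6320\right) \left(- \frac{1}{6596}\right) + \left(\frac{72}{7} + \frac{1440}{7}\right)} = -10522 + \sqrt{\frac{1580}{1649} + 216} = -10522 + \sqrt{\frac{357764}{1649}} = -10522 + \frac{2 \sqrt{147488209}}{1649}$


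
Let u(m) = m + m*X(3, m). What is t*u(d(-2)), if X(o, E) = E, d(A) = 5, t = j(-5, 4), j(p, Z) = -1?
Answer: -30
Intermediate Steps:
t = -1
u(m) = m + m² (u(m) = m + m*m = m + m²)
t*u(d(-2)) = -5*(1 + 5) = -5*6 = -1*30 = -30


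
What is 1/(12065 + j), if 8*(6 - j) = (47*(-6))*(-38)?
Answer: 2/21463 ≈ 9.3184e-5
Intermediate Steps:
j = -2667/2 (j = 6 - 47*(-6)*(-38)/8 = 6 - (-141)*(-38)/4 = 6 - ⅛*10716 = 6 - 2679/2 = -2667/2 ≈ -1333.5)
1/(12065 + j) = 1/(12065 - 2667/2) = 1/(21463/2) = 2/21463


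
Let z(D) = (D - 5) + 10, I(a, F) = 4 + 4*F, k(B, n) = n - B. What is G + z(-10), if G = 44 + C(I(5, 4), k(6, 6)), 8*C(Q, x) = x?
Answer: 39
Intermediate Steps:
C(Q, x) = x/8
z(D) = 5 + D (z(D) = (-5 + D) + 10 = 5 + D)
G = 44 (G = 44 + (6 - 1*6)/8 = 44 + (6 - 6)/8 = 44 + (⅛)*0 = 44 + 0 = 44)
G + z(-10) = 44 + (5 - 10) = 44 - 5 = 39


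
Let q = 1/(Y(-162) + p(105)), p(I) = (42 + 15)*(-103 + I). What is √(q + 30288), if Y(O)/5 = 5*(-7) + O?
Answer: √22977717737/871 ≈ 174.03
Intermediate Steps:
p(I) = -5871 + 57*I (p(I) = 57*(-103 + I) = -5871 + 57*I)
Y(O) = -175 + 5*O (Y(O) = 5*(5*(-7) + O) = 5*(-35 + O) = -175 + 5*O)
q = -1/871 (q = 1/((-175 + 5*(-162)) + (-5871 + 57*105)) = 1/((-175 - 810) + (-5871 + 5985)) = 1/(-985 + 114) = 1/(-871) = -1/871 ≈ -0.0011481)
√(q + 30288) = √(-1/871 + 30288) = √(26380847/871) = √22977717737/871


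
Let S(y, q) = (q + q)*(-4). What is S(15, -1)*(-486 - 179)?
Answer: -5320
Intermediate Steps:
S(y, q) = -8*q (S(y, q) = (2*q)*(-4) = -8*q)
S(15, -1)*(-486 - 179) = (-8*(-1))*(-486 - 179) = 8*(-665) = -5320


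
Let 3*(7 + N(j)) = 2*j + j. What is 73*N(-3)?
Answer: -730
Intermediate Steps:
N(j) = -7 + j (N(j) = -7 + (2*j + j)/3 = -7 + (3*j)/3 = -7 + j)
73*N(-3) = 73*(-7 - 3) = 73*(-10) = -730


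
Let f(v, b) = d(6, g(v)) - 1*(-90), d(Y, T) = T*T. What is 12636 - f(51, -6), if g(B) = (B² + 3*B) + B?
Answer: -7855479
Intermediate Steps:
g(B) = B² + 4*B
d(Y, T) = T²
f(v, b) = 90 + v²*(4 + v)² (f(v, b) = (v*(4 + v))² - 1*(-90) = v²*(4 + v)² + 90 = 90 + v²*(4 + v)²)
12636 - f(51, -6) = 12636 - (90 + 51²*(4 + 51)²) = 12636 - (90 + 2601*55²) = 12636 - (90 + 2601*3025) = 12636 - (90 + 7868025) = 12636 - 1*7868115 = 12636 - 7868115 = -7855479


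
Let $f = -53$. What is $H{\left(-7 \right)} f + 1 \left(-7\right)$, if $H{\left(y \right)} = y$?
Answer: $364$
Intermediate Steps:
$H{\left(-7 \right)} f + 1 \left(-7\right) = \left(-7\right) \left(-53\right) + 1 \left(-7\right) = 371 - 7 = 364$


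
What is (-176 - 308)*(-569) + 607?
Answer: 276003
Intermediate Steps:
(-176 - 308)*(-569) + 607 = -484*(-569) + 607 = 275396 + 607 = 276003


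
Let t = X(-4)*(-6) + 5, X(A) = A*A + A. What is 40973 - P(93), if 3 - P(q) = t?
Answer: 40903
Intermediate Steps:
X(A) = A + A² (X(A) = A² + A = A + A²)
t = -67 (t = -4*(1 - 4)*(-6) + 5 = -4*(-3)*(-6) + 5 = 12*(-6) + 5 = -72 + 5 = -67)
P(q) = 70 (P(q) = 3 - 1*(-67) = 3 + 67 = 70)
40973 - P(93) = 40973 - 1*70 = 40973 - 70 = 40903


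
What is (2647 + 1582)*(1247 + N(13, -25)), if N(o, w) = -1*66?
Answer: 4994449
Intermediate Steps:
N(o, w) = -66
(2647 + 1582)*(1247 + N(13, -25)) = (2647 + 1582)*(1247 - 66) = 4229*1181 = 4994449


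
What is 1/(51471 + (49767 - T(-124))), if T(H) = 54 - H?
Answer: 1/101060 ≈ 9.8951e-6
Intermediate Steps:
1/(51471 + (49767 - T(-124))) = 1/(51471 + (49767 - (54 - 1*(-124)))) = 1/(51471 + (49767 - (54 + 124))) = 1/(51471 + (49767 - 1*178)) = 1/(51471 + (49767 - 178)) = 1/(51471 + 49589) = 1/101060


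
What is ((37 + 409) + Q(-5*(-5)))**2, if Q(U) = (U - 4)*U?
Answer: 942841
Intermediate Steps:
Q(U) = U*(-4 + U) (Q(U) = (-4 + U)*U = U*(-4 + U))
((37 + 409) + Q(-5*(-5)))**2 = ((37 + 409) + (-5*(-5))*(-4 - 5*(-5)))**2 = (446 + 25*(-4 + 25))**2 = (446 + 25*21)**2 = (446 + 525)**2 = 971**2 = 942841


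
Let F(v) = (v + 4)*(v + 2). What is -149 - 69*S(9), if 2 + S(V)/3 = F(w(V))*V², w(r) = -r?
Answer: -586580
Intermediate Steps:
F(v) = (2 + v)*(4 + v) (F(v) = (4 + v)*(2 + v) = (2 + v)*(4 + v))
S(V) = -6 + 3*V²*(8 + V² - 6*V) (S(V) = -6 + 3*((8 + (-V)² + 6*(-V))*V²) = -6 + 3*((8 + V² - 6*V)*V²) = -6 + 3*(V²*(8 + V² - 6*V)) = -6 + 3*V²*(8 + V² - 6*V))
-149 - 69*S(9) = -149 - 69*(-6 + 3*9²*(8 + 9² - 6*9)) = -149 - 69*(-6 + 3*81*(8 + 81 - 54)) = -149 - 69*(-6 + 3*81*35) = -149 - 69*(-6 + 8505) = -149 - 69*8499 = -149 - 586431 = -586580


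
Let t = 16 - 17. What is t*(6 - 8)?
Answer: 2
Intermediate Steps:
t = -1
t*(6 - 8) = -(6 - 8) = -1*(-2) = 2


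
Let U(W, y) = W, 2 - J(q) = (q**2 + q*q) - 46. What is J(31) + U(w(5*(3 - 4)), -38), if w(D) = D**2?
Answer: -1849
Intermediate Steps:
J(q) = 48 - 2*q**2 (J(q) = 2 - ((q**2 + q*q) - 46) = 2 - ((q**2 + q**2) - 46) = 2 - (2*q**2 - 46) = 2 - (-46 + 2*q**2) = 2 + (46 - 2*q**2) = 48 - 2*q**2)
J(31) + U(w(5*(3 - 4)), -38) = (48 - 2*31**2) + (5*(3 - 4))**2 = (48 - 2*961) + (5*(-1))**2 = (48 - 1922) + (-5)**2 = -1874 + 25 = -1849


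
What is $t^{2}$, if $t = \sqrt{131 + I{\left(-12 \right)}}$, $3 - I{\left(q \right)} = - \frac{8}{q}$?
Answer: $\frac{400}{3} \approx 133.33$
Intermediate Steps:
$I{\left(q \right)} = 3 + \frac{8}{q}$ ($I{\left(q \right)} = 3 - - \frac{8}{q} = 3 + \frac{8}{q}$)
$t = \frac{20 \sqrt{3}}{3}$ ($t = \sqrt{131 + \left(3 + \frac{8}{-12}\right)} = \sqrt{131 + \left(3 + 8 \left(- \frac{1}{12}\right)\right)} = \sqrt{131 + \left(3 - \frac{2}{3}\right)} = \sqrt{131 + \frac{7}{3}} = \sqrt{\frac{400}{3}} = \frac{20 \sqrt{3}}{3} \approx 11.547$)
$t^{2} = \left(\frac{20 \sqrt{3}}{3}\right)^{2} = \frac{400}{3}$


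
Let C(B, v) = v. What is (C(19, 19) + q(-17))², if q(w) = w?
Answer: 4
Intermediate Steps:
(C(19, 19) + q(-17))² = (19 - 17)² = 2² = 4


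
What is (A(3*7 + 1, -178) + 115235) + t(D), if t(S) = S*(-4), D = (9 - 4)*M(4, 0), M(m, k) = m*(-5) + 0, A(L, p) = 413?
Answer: 116048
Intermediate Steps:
M(m, k) = -5*m (M(m, k) = -5*m + 0 = -5*m)
D = -100 (D = (9 - 4)*(-5*4) = 5*(-20) = -100)
t(S) = -4*S
(A(3*7 + 1, -178) + 115235) + t(D) = (413 + 115235) - 4*(-100) = 115648 + 400 = 116048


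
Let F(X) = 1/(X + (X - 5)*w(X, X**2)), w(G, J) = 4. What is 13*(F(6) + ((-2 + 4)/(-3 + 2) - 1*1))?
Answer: -377/10 ≈ -37.700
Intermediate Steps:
F(X) = 1/(-20 + 5*X) (F(X) = 1/(X + (X - 5)*4) = 1/(X + (-5 + X)*4) = 1/(X + (-20 + 4*X)) = 1/(-20 + 5*X))
13*(F(6) + ((-2 + 4)/(-3 + 2) - 1*1)) = 13*(1/(5*(-4 + 6)) + ((-2 + 4)/(-3 + 2) - 1*1)) = 13*((1/5)/2 + (2/(-1) - 1)) = 13*((1/5)*(1/2) + (2*(-1) - 1)) = 13*(1/10 + (-2 - 1)) = 13*(1/10 - 3) = 13*(-29/10) = -377/10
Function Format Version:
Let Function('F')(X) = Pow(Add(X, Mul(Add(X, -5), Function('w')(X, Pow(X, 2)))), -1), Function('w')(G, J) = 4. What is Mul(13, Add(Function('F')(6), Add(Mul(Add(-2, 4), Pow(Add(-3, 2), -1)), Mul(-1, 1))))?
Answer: Rational(-377, 10) ≈ -37.700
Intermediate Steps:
Function('F')(X) = Pow(Add(-20, Mul(5, X)), -1) (Function('F')(X) = Pow(Add(X, Mul(Add(X, -5), 4)), -1) = Pow(Add(X, Mul(Add(-5, X), 4)), -1) = Pow(Add(X, Add(-20, Mul(4, X))), -1) = Pow(Add(-20, Mul(5, X)), -1))
Mul(13, Add(Function('F')(6), Add(Mul(Add(-2, 4), Pow(Add(-3, 2), -1)), Mul(-1, 1)))) = Mul(13, Add(Mul(Rational(1, 5), Pow(Add(-4, 6), -1)), Add(Mul(Add(-2, 4), Pow(Add(-3, 2), -1)), Mul(-1, 1)))) = Mul(13, Add(Mul(Rational(1, 5), Pow(2, -1)), Add(Mul(2, Pow(-1, -1)), -1))) = Mul(13, Add(Mul(Rational(1, 5), Rational(1, 2)), Add(Mul(2, -1), -1))) = Mul(13, Add(Rational(1, 10), Add(-2, -1))) = Mul(13, Add(Rational(1, 10), -3)) = Mul(13, Rational(-29, 10)) = Rational(-377, 10)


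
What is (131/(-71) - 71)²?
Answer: 26749584/5041 ≈ 5306.4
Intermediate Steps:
(131/(-71) - 71)² = (131*(-1/71) - 71)² = (-131/71 - 71)² = (-5172/71)² = 26749584/5041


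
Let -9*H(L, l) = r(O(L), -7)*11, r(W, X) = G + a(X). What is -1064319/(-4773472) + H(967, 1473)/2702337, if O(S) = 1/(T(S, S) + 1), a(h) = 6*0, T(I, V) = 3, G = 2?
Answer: 2353202955013/10554160912416 ≈ 0.22296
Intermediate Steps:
a(h) = 0
O(S) = 1/4 (O(S) = 1/(3 + 1) = 1/4)
r(W, X) = 2 (r(W, X) = 2 + 0 = 2)
H(L, l) = -22/9 (H(L, l) = -2*11/9 = -1/9*22 = -22/9)
-1064319/(-4773472) + H(967, 1473)/2702337 = -1064319/(-4773472) - 22/9/2702337 = -1064319*(-1/4773472) - 22/9*1/2702337 = 1064319/4773472 - 2/2211003 = 2353202955013/10554160912416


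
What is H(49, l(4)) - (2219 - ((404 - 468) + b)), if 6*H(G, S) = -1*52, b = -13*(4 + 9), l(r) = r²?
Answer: -7382/3 ≈ -2460.7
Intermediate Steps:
b = -169 (b = -13*13 = -169)
H(G, S) = -26/3 (H(G, S) = (-1*52)/6 = (⅙)*(-52) = -26/3)
H(49, l(4)) - (2219 - ((404 - 468) + b)) = -26/3 - (2219 - ((404 - 468) - 169)) = -26/3 - (2219 - (-64 - 169)) = -26/3 - (2219 - 1*(-233)) = -26/3 - (2219 + 233) = -26/3 - 1*2452 = -26/3 - 2452 = -7382/3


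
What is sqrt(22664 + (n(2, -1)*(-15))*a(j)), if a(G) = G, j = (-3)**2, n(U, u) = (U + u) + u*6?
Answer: sqrt(23339) ≈ 152.77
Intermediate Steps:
n(U, u) = U + 7*u (n(U, u) = (U + u) + 6*u = U + 7*u)
j = 9
sqrt(22664 + (n(2, -1)*(-15))*a(j)) = sqrt(22664 + ((2 + 7*(-1))*(-15))*9) = sqrt(22664 + ((2 - 7)*(-15))*9) = sqrt(22664 - 5*(-15)*9) = sqrt(22664 + 75*9) = sqrt(22664 + 675) = sqrt(23339)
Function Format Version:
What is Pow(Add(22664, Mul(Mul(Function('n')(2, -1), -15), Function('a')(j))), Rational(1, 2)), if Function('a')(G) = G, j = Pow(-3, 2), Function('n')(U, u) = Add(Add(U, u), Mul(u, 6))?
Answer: Pow(23339, Rational(1, 2)) ≈ 152.77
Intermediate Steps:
Function('n')(U, u) = Add(U, Mul(7, u)) (Function('n')(U, u) = Add(Add(U, u), Mul(6, u)) = Add(U, Mul(7, u)))
j = 9
Pow(Add(22664, Mul(Mul(Function('n')(2, -1), -15), Function('a')(j))), Rational(1, 2)) = Pow(Add(22664, Mul(Mul(Add(2, Mul(7, -1)), -15), 9)), Rational(1, 2)) = Pow(Add(22664, Mul(Mul(Add(2, -7), -15), 9)), Rational(1, 2)) = Pow(Add(22664, Mul(Mul(-5, -15), 9)), Rational(1, 2)) = Pow(Add(22664, Mul(75, 9)), Rational(1, 2)) = Pow(Add(22664, 675), Rational(1, 2)) = Pow(23339, Rational(1, 2))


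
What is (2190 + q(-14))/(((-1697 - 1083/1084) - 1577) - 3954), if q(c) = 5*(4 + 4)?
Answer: -483464/1567247 ≈ -0.30848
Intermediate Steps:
q(c) = 40 (q(c) = 5*8 = 40)
(2190 + q(-14))/(((-1697 - 1083/1084) - 1577) - 3954) = (2190 + 40)/(((-1697 - 1083/1084) - 1577) - 3954) = 2230/(((-1697 - 1083*1/1084) - 1577) - 3954) = 2230/(((-1697 - 1083/1084) - 1577) - 3954) = 2230/((-1840631/1084 - 1577) - 3954) = 2230/(-3550099/1084 - 3954) = 2230/(-7836235/1084) = 2230*(-1084/7836235) = -483464/1567247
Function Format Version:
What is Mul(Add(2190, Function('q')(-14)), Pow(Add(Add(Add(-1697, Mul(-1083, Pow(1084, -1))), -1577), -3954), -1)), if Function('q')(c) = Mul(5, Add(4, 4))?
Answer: Rational(-483464, 1567247) ≈ -0.30848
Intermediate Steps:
Function('q')(c) = 40 (Function('q')(c) = Mul(5, 8) = 40)
Mul(Add(2190, Function('q')(-14)), Pow(Add(Add(Add(-1697, Mul(-1083, Pow(1084, -1))), -1577), -3954), -1)) = Mul(Add(2190, 40), Pow(Add(Add(Add(-1697, Mul(-1083, Pow(1084, -1))), -1577), -3954), -1)) = Mul(2230, Pow(Add(Add(Add(-1697, Mul(-1083, Rational(1, 1084))), -1577), -3954), -1)) = Mul(2230, Pow(Add(Add(Add(-1697, Rational(-1083, 1084)), -1577), -3954), -1)) = Mul(2230, Pow(Add(Add(Rational(-1840631, 1084), -1577), -3954), -1)) = Mul(2230, Pow(Add(Rational(-3550099, 1084), -3954), -1)) = Mul(2230, Pow(Rational(-7836235, 1084), -1)) = Mul(2230, Rational(-1084, 7836235)) = Rational(-483464, 1567247)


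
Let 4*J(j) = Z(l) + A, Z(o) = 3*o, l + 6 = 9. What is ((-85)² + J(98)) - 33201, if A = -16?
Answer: -103911/4 ≈ -25978.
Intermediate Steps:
l = 3 (l = -6 + 9 = 3)
J(j) = -7/4 (J(j) = (3*3 - 16)/4 = (9 - 16)/4 = (¼)*(-7) = -7/4)
((-85)² + J(98)) - 33201 = ((-85)² - 7/4) - 33201 = (7225 - 7/4) - 33201 = 28893/4 - 33201 = -103911/4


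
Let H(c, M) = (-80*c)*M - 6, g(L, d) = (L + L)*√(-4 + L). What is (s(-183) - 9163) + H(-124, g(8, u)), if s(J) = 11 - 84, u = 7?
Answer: 308198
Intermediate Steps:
s(J) = -73
g(L, d) = 2*L*√(-4 + L) (g(L, d) = (2*L)*√(-4 + L) = 2*L*√(-4 + L))
H(c, M) = -6 - 80*M*c (H(c, M) = -80*M*c - 6 = -6 - 80*M*c)
(s(-183) - 9163) + H(-124, g(8, u)) = (-73 - 9163) + (-6 - 80*2*8*√(-4 + 8)*(-124)) = -9236 + (-6 - 80*2*8*√4*(-124)) = -9236 + (-6 - 80*2*8*2*(-124)) = -9236 + (-6 - 80*32*(-124)) = -9236 + (-6 + 317440) = -9236 + 317434 = 308198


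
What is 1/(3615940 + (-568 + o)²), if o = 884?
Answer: 1/3715796 ≈ 2.6912e-7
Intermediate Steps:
1/(3615940 + (-568 + o)²) = 1/(3615940 + (-568 + 884)²) = 1/(3615940 + 316²) = 1/(3615940 + 99856) = 1/3715796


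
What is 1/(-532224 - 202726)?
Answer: -1/734950 ≈ -1.3606e-6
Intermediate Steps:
1/(-532224 - 202726) = 1/(-734950) = -1/734950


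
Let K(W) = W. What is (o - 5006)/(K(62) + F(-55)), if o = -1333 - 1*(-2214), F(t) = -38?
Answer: -1375/8 ≈ -171.88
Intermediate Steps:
o = 881 (o = -1333 + 2214 = 881)
(o - 5006)/(K(62) + F(-55)) = (881 - 5006)/(62 - 38) = -4125/24 = -4125*1/24 = -1375/8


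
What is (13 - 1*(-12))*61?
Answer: 1525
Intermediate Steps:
(13 - 1*(-12))*61 = (13 + 12)*61 = 25*61 = 1525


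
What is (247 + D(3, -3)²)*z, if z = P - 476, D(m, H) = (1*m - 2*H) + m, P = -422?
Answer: -351118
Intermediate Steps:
D(m, H) = -2*H + 2*m (D(m, H) = (m - 2*H) + m = -2*H + 2*m)
z = -898 (z = -422 - 476 = -898)
(247 + D(3, -3)²)*z = (247 + (-2*(-3) + 2*3)²)*(-898) = (247 + (6 + 6)²)*(-898) = (247 + 12²)*(-898) = (247 + 144)*(-898) = 391*(-898) = -351118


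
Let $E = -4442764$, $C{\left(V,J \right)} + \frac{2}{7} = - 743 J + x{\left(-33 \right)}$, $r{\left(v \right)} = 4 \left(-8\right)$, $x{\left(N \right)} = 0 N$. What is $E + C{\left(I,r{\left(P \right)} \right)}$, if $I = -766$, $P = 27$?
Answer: $- \frac{30932918}{7} \approx -4.419 \cdot 10^{6}$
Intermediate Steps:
$x{\left(N \right)} = 0$
$r{\left(v \right)} = -32$
$C{\left(V,J \right)} = - \frac{2}{7} - 743 J$ ($C{\left(V,J \right)} = - \frac{2}{7} + \left(- 743 J + 0\right) = - \frac{2}{7} - 743 J$)
$E + C{\left(I,r{\left(P \right)} \right)} = -4442764 - - \frac{166430}{7} = -4442764 + \left(- \frac{2}{7} + 23776\right) = -4442764 + \frac{166430}{7} = - \frac{30932918}{7}$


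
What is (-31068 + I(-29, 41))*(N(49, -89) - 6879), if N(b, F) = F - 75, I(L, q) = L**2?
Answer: 212888761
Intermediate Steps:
N(b, F) = -75 + F
(-31068 + I(-29, 41))*(N(49, -89) - 6879) = (-31068 + (-29)**2)*((-75 - 89) - 6879) = (-31068 + 841)*(-164 - 6879) = -30227*(-7043) = 212888761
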